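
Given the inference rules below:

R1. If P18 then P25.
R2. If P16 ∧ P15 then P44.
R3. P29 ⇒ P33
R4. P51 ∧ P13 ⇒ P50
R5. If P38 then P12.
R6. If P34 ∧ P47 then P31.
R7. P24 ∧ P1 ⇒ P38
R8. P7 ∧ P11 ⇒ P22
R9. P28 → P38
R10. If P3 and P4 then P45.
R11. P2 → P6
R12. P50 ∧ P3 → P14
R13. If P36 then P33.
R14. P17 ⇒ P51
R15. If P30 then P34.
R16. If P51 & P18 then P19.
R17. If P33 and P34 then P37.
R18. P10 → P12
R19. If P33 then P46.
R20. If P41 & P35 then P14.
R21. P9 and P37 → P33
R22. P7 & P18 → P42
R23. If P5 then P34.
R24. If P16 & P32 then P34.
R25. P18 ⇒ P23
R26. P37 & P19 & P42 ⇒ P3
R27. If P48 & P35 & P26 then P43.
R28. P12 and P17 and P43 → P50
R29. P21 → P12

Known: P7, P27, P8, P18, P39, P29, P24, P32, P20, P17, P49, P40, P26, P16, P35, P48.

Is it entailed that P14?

No

Forward chaining from the given facts derives: P25, P33, P51, P19, P46, P42, P34, P23, P43, P37, P3.
Rules concluding P14: R12 needs P50; R20 needs P41 — none of these are established.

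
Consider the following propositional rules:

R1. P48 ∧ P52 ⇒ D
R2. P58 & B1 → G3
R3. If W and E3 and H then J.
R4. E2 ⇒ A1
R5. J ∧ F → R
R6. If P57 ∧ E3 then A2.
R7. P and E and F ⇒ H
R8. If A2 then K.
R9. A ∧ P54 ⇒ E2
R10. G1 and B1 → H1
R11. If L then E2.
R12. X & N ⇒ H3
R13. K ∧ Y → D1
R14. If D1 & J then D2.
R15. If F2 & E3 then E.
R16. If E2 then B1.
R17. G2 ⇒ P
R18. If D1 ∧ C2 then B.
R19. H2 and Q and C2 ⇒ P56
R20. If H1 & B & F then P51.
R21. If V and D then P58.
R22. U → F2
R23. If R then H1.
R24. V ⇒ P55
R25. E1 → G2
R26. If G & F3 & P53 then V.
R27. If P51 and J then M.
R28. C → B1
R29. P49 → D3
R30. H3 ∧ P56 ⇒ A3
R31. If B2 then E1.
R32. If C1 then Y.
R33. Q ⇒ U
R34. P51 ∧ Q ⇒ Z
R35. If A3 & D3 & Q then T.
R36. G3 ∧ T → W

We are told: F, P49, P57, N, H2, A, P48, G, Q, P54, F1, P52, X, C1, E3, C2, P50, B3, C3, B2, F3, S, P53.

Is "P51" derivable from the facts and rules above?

D  (by R1: P48, P52)
A2  (by R6: P57, E3)
K  (by R8: A2)
E2  (by R9: A, P54)
H3  (by R12: X, N)
B1  (by R16: E2)
P56  (by R19: H2, Q, C2)
V  (by R26: G, F3, P53)
D3  (by R29: P49)
A3  (by R30: H3, P56)
E1  (by R31: B2)
Y  (by R32: C1)
U  (by R33: Q)
T  (by R35: A3, D3, Q)
D1  (by R13: K, Y)
B  (by R18: D1, C2)
P58  (by R21: V, D)
F2  (by R22: U)
G2  (by R25: E1)
G3  (by R2: P58, B1)
E  (by R15: F2, E3)
P  (by R17: G2)
W  (by R36: G3, T)
H  (by R7: P, E, F)
J  (by R3: W, E3, H)
R  (by R5: J, F)
H1  (by R23: R)
P51  (by R20: H1, B, F)

Yes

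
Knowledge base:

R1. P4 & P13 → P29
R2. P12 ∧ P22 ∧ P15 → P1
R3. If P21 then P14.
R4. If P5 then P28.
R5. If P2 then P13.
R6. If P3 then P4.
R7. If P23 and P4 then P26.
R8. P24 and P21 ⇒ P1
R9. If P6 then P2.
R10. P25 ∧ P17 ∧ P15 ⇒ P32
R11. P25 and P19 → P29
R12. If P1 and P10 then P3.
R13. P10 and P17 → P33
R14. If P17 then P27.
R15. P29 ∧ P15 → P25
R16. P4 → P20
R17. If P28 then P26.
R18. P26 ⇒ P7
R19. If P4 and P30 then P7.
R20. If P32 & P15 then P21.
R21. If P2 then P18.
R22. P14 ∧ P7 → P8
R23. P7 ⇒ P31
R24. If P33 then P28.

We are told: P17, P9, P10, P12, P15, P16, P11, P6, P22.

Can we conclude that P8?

Yes

P1  (by R2: P12, P22, P15)
P2  (by R9: P6)
P3  (by R12: P1, P10)
P33  (by R13: P10, P17)
P28  (by R24: P33)
P13  (by R5: P2)
P4  (by R6: P3)
P26  (by R17: P28)
P7  (by R18: P26)
P29  (by R1: P4, P13)
P25  (by R15: P29, P15)
P32  (by R10: P25, P17, P15)
P21  (by R20: P32, P15)
P14  (by R3: P21)
P8  (by R22: P14, P7)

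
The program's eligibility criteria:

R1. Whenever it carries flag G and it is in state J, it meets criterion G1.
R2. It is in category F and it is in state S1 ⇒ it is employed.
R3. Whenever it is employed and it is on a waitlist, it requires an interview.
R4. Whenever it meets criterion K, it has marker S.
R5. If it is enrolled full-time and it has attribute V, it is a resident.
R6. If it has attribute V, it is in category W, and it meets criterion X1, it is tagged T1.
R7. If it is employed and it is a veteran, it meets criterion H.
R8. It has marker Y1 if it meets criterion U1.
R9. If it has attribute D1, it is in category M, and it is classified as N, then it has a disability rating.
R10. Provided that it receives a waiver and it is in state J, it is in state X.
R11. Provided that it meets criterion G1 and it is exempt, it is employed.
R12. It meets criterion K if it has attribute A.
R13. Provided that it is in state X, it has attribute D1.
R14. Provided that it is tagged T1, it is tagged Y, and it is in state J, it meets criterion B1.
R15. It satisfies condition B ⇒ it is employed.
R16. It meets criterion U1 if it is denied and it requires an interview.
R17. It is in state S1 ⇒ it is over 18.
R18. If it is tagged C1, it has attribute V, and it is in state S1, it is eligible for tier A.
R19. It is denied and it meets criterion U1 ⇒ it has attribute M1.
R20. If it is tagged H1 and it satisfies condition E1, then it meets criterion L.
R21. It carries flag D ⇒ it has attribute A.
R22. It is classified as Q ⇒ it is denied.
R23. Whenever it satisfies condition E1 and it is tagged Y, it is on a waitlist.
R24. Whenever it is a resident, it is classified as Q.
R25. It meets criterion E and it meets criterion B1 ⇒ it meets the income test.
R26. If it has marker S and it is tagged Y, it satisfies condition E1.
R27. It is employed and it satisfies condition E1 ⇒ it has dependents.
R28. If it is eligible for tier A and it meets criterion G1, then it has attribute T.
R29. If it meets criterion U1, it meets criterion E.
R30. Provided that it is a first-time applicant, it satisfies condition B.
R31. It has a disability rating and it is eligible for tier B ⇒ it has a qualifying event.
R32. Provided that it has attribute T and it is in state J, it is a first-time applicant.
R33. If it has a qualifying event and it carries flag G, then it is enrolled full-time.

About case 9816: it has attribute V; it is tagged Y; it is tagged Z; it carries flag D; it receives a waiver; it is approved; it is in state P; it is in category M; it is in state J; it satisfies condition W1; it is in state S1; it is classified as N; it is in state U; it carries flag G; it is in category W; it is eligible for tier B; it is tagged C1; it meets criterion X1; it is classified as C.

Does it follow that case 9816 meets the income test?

Yes

By R1 (it carries flag G, it is in state J): it meets criterion G1.
By R6 (it has attribute V, it is in category W, it meets criterion X1): it is tagged T1.
By R10 (it receives a waiver, it is in state J): it is in state X.
By R13 (it is in state X): it has attribute D1.
By R14 (it is tagged T1, it is tagged Y, it is in state J): it meets criterion B1.
By R18 (it is tagged C1, it has attribute V, it is in state S1): it is eligible for tier A.
By R21 (it carries flag D): it has attribute A.
By R28 (it is eligible for tier A, it meets criterion G1): it has attribute T.
By R32 (it has attribute T, it is in state J): it is a first-time applicant.
By R9 (it has attribute D1, it is in category M, it is classified as N): it has a disability rating.
By R12 (it has attribute A): it meets criterion K.
By R30 (it is a first-time applicant): it satisfies condition B.
By R31 (it has a disability rating, it is eligible for tier B): it has a qualifying event.
By R33 (it has a qualifying event, it carries flag G): it is enrolled full-time.
By R4 (it meets criterion K): it has marker S.
By R5 (it is enrolled full-time, it has attribute V): it is a resident.
By R15 (it satisfies condition B): it is employed.
By R24 (it is a resident): it is classified as Q.
By R26 (it has marker S, it is tagged Y): it satisfies condition E1.
By R22 (it is classified as Q): it is denied.
By R23 (it satisfies condition E1, it is tagged Y): it is on a waitlist.
By R3 (it is employed, it is on a waitlist): it requires an interview.
By R16 (it is denied, it requires an interview): it meets criterion U1.
By R29 (it meets criterion U1): it meets criterion E.
By R25 (it meets criterion E, it meets criterion B1): it meets the income test.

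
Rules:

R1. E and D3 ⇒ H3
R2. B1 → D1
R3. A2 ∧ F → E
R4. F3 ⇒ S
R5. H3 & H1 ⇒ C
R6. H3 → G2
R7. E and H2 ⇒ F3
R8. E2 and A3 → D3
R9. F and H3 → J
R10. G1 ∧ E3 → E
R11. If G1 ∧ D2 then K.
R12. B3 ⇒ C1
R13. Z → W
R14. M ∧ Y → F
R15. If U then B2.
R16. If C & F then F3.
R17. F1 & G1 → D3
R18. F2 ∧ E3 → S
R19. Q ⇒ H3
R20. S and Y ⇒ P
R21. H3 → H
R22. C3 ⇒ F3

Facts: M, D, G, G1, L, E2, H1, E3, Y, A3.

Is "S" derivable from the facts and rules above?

D3  (by R8: E2, A3)
E  (by R10: G1, E3)
F  (by R14: M, Y)
H3  (by R1: E, D3)
C  (by R5: H3, H1)
F3  (by R16: C, F)
S  (by R4: F3)

Yes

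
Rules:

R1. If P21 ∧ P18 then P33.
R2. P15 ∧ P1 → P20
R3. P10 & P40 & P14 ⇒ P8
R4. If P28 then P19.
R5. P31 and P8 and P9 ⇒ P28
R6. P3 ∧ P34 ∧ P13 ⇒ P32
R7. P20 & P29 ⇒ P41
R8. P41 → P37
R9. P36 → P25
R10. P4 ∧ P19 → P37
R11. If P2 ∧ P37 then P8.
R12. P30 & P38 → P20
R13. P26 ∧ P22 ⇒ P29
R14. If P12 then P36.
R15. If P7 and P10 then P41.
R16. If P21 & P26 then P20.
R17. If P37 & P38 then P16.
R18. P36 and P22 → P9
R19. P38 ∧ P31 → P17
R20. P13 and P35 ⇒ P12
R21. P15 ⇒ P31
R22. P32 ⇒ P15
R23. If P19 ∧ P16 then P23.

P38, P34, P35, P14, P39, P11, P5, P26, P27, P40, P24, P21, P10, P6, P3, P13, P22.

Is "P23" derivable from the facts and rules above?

Yes

P8  (by R3: P10, P40, P14)
P32  (by R6: P3, P34, P13)
P29  (by R13: P26, P22)
P20  (by R16: P21, P26)
P12  (by R20: P13, P35)
P15  (by R22: P32)
P41  (by R7: P20, P29)
P37  (by R8: P41)
P36  (by R14: P12)
P16  (by R17: P37, P38)
P9  (by R18: P36, P22)
P31  (by R21: P15)
P28  (by R5: P31, P8, P9)
P19  (by R4: P28)
P23  (by R23: P19, P16)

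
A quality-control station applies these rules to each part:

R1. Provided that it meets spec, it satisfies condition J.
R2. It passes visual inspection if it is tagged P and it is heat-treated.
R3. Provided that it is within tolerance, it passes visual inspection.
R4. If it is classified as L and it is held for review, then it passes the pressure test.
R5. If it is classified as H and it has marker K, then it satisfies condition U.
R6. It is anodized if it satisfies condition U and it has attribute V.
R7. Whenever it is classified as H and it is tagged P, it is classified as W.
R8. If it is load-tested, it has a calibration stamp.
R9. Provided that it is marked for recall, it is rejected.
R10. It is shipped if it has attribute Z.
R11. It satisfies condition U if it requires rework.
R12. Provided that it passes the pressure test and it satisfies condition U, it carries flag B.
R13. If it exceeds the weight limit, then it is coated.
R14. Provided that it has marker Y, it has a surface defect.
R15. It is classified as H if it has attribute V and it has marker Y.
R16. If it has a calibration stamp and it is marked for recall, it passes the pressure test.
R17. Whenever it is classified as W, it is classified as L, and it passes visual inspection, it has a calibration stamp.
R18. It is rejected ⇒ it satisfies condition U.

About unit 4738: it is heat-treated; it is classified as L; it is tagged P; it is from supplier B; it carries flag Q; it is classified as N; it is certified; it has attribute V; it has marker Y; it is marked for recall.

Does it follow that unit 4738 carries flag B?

By R2 (it is tagged P, it is heat-treated): it passes visual inspection.
By R9 (it is marked for recall): it is rejected.
By R15 (it has attribute V, it has marker Y): it is classified as H.
By R18 (it is rejected): it satisfies condition U.
By R7 (it is classified as H, it is tagged P): it is classified as W.
By R17 (it is classified as W, it is classified as L, it passes visual inspection): it has a calibration stamp.
By R16 (it has a calibration stamp, it is marked for recall): it passes the pressure test.
By R12 (it passes the pressure test, it satisfies condition U): it carries flag B.

Yes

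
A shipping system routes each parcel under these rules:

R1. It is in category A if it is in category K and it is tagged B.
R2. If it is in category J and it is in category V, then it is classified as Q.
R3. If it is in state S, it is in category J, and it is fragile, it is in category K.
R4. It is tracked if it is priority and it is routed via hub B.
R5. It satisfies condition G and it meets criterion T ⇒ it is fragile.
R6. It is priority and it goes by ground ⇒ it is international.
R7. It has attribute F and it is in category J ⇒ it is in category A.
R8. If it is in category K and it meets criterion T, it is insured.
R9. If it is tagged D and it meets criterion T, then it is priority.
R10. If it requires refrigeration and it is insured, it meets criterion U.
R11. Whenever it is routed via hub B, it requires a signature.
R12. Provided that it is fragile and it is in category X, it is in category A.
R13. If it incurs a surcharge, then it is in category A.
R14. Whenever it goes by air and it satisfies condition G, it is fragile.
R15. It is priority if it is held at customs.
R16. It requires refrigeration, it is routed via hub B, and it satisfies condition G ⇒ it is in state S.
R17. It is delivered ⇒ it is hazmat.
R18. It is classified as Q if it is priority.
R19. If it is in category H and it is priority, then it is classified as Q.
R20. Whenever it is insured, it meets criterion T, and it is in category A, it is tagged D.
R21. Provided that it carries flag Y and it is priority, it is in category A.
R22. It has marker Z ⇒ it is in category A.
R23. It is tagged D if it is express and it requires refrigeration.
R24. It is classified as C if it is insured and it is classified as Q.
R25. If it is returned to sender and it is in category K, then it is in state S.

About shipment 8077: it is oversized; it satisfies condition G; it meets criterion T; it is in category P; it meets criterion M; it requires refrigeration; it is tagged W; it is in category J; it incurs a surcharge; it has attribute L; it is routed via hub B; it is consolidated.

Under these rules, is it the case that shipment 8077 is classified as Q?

Yes

By R5 (it satisfies condition G, it meets criterion T): it is fragile.
By R13 (it incurs a surcharge): it is in category A.
By R16 (it requires refrigeration, it is routed via hub B, it satisfies condition G): it is in state S.
By R3 (it is in state S, it is in category J, it is fragile): it is in category K.
By R8 (it is in category K, it meets criterion T): it is insured.
By R20 (it is insured, it meets criterion T, it is in category A): it is tagged D.
By R9 (it is tagged D, it meets criterion T): it is priority.
By R18 (it is priority): it is classified as Q.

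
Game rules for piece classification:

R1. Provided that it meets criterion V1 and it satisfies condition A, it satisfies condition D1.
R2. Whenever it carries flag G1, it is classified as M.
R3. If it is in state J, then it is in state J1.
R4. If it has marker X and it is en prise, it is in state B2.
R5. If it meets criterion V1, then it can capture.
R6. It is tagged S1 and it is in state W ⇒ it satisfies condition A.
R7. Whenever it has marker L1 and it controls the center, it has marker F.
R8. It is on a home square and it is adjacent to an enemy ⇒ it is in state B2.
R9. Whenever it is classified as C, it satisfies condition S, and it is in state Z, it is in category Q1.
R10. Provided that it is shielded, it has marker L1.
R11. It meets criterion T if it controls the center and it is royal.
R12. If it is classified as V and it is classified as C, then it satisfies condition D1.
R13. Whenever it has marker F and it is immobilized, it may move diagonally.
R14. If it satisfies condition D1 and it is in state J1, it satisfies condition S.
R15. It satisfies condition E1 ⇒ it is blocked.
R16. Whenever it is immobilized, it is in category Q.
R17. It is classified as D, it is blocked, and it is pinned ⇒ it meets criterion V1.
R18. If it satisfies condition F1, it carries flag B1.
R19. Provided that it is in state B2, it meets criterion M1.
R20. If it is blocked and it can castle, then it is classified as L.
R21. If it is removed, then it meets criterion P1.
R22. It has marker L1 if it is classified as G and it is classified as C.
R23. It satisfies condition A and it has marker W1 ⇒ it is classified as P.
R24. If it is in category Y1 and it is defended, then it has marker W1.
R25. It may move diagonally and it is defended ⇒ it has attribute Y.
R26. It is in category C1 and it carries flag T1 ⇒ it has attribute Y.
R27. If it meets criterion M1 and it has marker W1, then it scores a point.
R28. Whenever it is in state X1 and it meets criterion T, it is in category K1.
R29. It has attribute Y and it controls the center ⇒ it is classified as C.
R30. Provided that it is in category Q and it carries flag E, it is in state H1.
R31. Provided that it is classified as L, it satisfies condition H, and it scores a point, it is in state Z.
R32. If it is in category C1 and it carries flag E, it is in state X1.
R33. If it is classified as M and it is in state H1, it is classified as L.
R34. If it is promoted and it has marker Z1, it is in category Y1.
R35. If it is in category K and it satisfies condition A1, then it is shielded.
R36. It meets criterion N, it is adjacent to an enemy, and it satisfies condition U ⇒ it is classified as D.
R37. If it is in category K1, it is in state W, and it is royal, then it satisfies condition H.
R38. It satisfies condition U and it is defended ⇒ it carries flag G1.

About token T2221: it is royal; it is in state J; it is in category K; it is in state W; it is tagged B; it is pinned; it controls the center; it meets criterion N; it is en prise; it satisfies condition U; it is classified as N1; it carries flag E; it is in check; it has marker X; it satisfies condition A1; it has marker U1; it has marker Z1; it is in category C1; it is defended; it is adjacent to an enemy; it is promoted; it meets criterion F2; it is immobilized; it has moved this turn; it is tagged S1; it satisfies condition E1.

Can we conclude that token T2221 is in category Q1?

By R3 (it is in state J): it is in state J1.
By R4 (it has marker X, it is en prise): it is in state B2.
By R6 (it is tagged S1, it is in state W): it satisfies condition A.
By R11 (it controls the center, it is royal): it meets criterion T.
By R15 (it satisfies condition E1): it is blocked.
By R16 (it is immobilized): it is in category Q.
By R19 (it is in state B2): it meets criterion M1.
By R30 (it is in category Q, it carries flag E): it is in state H1.
By R32 (it is in category C1, it carries flag E): it is in state X1.
By R34 (it is promoted, it has marker Z1): it is in category Y1.
By R35 (it is in category K, it satisfies condition A1): it is shielded.
By R36 (it meets criterion N, it is adjacent to an enemy, it satisfies condition U): it is classified as D.
By R38 (it satisfies condition U, it is defended): it carries flag G1.
By R2 (it carries flag G1): it is classified as M.
By R10 (it is shielded): it has marker L1.
By R17 (it is classified as D, it is blocked, it is pinned): it meets criterion V1.
By R24 (it is in category Y1, it is defended): it has marker W1.
By R27 (it meets criterion M1, it has marker W1): it scores a point.
By R28 (it is in state X1, it meets criterion T): it is in category K1.
By R33 (it is classified as M, it is in state H1): it is classified as L.
By R37 (it is in category K1, it is in state W, it is royal): it satisfies condition H.
By R1 (it meets criterion V1, it satisfies condition A): it satisfies condition D1.
By R7 (it has marker L1, it controls the center): it has marker F.
By R13 (it has marker F, it is immobilized): it may move diagonally.
By R14 (it satisfies condition D1, it is in state J1): it satisfies condition S.
By R25 (it may move diagonally, it is defended): it has attribute Y.
By R29 (it has attribute Y, it controls the center): it is classified as C.
By R31 (it is classified as L, it satisfies condition H, it scores a point): it is in state Z.
By R9 (it is classified as C, it satisfies condition S, it is in state Z): it is in category Q1.

Yes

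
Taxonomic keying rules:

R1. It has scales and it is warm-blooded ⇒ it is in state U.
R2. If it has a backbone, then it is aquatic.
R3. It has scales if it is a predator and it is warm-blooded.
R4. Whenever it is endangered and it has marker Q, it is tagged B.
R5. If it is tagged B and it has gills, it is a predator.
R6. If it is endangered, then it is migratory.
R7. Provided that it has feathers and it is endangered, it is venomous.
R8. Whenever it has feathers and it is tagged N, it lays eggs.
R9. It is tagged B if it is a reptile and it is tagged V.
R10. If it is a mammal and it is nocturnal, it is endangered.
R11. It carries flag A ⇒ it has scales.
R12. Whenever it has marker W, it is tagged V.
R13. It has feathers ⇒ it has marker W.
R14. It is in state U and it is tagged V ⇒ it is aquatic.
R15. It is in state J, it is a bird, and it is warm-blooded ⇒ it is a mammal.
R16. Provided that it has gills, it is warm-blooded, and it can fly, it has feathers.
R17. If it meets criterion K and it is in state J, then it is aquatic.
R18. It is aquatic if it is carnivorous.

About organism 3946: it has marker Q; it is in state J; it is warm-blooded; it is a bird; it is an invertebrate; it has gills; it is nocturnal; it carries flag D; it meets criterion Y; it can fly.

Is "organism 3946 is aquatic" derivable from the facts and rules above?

By R15 (it is in state J, it is a bird, it is warm-blooded): it is a mammal.
By R16 (it has gills, it is warm-blooded, it can fly): it has feathers.
By R10 (it is a mammal, it is nocturnal): it is endangered.
By R13 (it has feathers): it has marker W.
By R4 (it is endangered, it has marker Q): it is tagged B.
By R5 (it is tagged B, it has gills): it is a predator.
By R12 (it has marker W): it is tagged V.
By R3 (it is a predator, it is warm-blooded): it has scales.
By R1 (it has scales, it is warm-blooded): it is in state U.
By R14 (it is in state U, it is tagged V): it is aquatic.

Yes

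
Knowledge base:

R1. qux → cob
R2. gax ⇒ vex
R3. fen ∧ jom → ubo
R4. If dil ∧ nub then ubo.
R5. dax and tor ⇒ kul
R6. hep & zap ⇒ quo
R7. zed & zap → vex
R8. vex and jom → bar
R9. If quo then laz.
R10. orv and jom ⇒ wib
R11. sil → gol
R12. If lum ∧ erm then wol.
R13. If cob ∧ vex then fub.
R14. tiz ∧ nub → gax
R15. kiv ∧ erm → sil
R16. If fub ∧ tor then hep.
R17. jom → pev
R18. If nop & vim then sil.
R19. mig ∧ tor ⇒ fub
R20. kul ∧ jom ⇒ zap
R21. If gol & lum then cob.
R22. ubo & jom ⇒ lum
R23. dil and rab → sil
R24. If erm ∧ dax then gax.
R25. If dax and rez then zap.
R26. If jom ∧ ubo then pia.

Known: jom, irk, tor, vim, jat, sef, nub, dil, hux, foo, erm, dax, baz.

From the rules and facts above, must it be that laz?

No

Forward chaining from the given facts derives: ubo, kul, pev, zap, lum, gax, pia, vex, bar, wol.
The only rule concluding laz is R9, which needs quo; that is never established.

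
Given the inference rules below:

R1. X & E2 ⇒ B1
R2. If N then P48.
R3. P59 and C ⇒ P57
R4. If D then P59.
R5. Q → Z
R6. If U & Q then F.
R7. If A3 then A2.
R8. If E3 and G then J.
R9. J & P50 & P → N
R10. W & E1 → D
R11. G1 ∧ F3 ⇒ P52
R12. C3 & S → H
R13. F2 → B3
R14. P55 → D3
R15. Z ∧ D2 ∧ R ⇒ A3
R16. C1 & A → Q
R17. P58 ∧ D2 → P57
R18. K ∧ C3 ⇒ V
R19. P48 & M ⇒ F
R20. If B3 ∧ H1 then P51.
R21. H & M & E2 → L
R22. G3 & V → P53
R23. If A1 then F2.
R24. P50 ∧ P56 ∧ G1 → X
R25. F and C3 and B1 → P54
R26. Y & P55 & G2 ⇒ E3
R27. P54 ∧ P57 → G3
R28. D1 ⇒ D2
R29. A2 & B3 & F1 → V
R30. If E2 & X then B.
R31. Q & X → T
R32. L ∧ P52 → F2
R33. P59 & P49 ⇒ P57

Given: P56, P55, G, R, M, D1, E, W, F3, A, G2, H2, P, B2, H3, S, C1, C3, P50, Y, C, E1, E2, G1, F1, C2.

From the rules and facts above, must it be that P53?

D  (by R10: W, E1)
P52  (by R11: G1, F3)
H  (by R12: C3, S)
Q  (by R16: C1, A)
L  (by R21: H, M, E2)
X  (by R24: P50, P56, G1)
E3  (by R26: Y, P55, G2)
D2  (by R28: D1)
F2  (by R32: L, P52)
B1  (by R1: X, E2)
P59  (by R4: D)
Z  (by R5: Q)
J  (by R8: E3, G)
N  (by R9: J, P50, P)
B3  (by R13: F2)
A3  (by R15: Z, D2, R)
P48  (by R2: N)
P57  (by R3: P59, C)
A2  (by R7: A3)
F  (by R19: P48, M)
P54  (by R25: F, C3, B1)
G3  (by R27: P54, P57)
V  (by R29: A2, B3, F1)
P53  (by R22: G3, V)

Yes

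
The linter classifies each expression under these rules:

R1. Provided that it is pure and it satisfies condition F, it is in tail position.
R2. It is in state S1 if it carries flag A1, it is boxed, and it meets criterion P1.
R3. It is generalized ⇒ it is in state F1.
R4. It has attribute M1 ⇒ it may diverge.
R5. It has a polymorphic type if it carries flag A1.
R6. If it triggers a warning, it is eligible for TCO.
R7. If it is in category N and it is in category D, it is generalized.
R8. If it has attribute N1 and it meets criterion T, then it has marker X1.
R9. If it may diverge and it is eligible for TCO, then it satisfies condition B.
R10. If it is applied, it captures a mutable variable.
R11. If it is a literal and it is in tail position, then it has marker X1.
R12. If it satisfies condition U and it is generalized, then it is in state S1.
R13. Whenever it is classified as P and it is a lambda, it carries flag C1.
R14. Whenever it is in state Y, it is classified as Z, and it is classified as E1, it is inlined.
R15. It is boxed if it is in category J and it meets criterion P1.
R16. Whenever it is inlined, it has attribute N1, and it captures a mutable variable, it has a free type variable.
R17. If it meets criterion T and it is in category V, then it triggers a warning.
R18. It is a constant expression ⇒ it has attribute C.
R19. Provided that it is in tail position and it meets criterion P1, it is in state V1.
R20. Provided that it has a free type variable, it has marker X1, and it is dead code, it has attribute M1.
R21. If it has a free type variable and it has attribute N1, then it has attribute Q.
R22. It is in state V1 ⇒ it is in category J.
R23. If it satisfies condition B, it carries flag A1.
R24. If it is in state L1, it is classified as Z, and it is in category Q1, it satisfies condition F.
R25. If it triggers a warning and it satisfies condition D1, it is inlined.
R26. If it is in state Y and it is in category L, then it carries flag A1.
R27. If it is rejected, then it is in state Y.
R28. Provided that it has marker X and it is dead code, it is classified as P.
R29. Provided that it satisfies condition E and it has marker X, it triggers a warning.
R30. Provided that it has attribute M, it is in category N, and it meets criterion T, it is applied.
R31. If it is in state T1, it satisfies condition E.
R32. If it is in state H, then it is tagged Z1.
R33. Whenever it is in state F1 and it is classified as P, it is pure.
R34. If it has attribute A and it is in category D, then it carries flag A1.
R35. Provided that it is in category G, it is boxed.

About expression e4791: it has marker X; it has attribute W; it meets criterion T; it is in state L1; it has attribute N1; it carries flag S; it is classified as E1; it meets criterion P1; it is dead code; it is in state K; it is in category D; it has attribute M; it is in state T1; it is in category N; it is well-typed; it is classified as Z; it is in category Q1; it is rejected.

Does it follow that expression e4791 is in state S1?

By R7 (it is in category N, it is in category D): it is generalized.
By R8 (it has attribute N1, it meets criterion T): it has marker X1.
By R24 (it is in state L1, it is classified as Z, it is in category Q1): it satisfies condition F.
By R27 (it is rejected): it is in state Y.
By R28 (it has marker X, it is dead code): it is classified as P.
By R30 (it has attribute M, it is in category N, it meets criterion T): it is applied.
By R31 (it is in state T1): it satisfies condition E.
By R3 (it is generalized): it is in state F1.
By R10 (it is applied): it captures a mutable variable.
By R14 (it is in state Y, it is classified as Z, it is classified as E1): it is inlined.
By R16 (it is inlined, it has attribute N1, it captures a mutable variable): it has a free type variable.
By R20 (it has a free type variable, it has marker X1, it is dead code): it has attribute M1.
By R29 (it satisfies condition E, it has marker X): it triggers a warning.
By R33 (it is in state F1, it is classified as P): it is pure.
By R1 (it is pure, it satisfies condition F): it is in tail position.
By R4 (it has attribute M1): it may diverge.
By R6 (it triggers a warning): it is eligible for TCO.
By R9 (it may diverge, it is eligible for TCO): it satisfies condition B.
By R19 (it is in tail position, it meets criterion P1): it is in state V1.
By R22 (it is in state V1): it is in category J.
By R23 (it satisfies condition B): it carries flag A1.
By R15 (it is in category J, it meets criterion P1): it is boxed.
By R2 (it carries flag A1, it is boxed, it meets criterion P1): it is in state S1.

Yes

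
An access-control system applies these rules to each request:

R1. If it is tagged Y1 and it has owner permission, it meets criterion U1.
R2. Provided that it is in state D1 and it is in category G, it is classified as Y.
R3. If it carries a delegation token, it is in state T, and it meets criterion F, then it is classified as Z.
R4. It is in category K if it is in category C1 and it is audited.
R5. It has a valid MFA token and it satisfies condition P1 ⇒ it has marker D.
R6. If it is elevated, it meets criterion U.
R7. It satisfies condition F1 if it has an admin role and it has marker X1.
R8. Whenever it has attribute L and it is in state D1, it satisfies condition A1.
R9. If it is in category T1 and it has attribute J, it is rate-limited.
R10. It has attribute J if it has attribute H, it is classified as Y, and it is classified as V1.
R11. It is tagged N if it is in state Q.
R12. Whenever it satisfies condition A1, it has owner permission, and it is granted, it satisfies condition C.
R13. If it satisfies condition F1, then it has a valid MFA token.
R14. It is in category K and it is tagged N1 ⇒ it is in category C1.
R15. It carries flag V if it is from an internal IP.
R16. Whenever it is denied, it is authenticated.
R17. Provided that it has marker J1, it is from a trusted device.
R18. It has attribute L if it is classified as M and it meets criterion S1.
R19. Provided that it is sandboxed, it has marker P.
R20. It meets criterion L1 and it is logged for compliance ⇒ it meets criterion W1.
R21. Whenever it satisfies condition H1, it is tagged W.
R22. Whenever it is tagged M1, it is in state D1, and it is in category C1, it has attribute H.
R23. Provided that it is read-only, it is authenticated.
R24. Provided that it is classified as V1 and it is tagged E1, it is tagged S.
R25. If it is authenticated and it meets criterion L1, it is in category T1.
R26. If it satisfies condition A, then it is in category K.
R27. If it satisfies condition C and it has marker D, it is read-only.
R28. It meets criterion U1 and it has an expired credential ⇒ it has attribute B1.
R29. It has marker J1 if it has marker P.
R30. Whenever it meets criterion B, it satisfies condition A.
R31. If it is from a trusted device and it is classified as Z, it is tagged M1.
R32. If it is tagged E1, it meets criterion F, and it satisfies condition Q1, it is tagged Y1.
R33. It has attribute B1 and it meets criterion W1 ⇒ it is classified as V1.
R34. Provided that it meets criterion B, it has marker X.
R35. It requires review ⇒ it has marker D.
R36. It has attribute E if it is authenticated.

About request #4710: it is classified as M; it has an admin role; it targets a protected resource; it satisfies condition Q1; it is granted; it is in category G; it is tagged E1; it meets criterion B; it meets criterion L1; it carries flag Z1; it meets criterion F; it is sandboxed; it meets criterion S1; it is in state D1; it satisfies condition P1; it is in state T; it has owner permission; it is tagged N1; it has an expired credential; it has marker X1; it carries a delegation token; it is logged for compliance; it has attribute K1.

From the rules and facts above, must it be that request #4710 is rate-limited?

Yes

By R2 (it is in state D1, it is in category G): it is classified as Y.
By R3 (it carries a delegation token, it is in state T, it meets criterion F): it is classified as Z.
By R7 (it has an admin role, it has marker X1): it satisfies condition F1.
By R13 (it satisfies condition F1): it has a valid MFA token.
By R18 (it is classified as M, it meets criterion S1): it has attribute L.
By R19 (it is sandboxed): it has marker P.
By R20 (it meets criterion L1, it is logged for compliance): it meets criterion W1.
By R29 (it has marker P): it has marker J1.
By R30 (it meets criterion B): it satisfies condition A.
By R32 (it is tagged E1, it meets criterion F, it satisfies condition Q1): it is tagged Y1.
By R1 (it is tagged Y1, it has owner permission): it meets criterion U1.
By R5 (it has a valid MFA token, it satisfies condition P1): it has marker D.
By R8 (it has attribute L, it is in state D1): it satisfies condition A1.
By R12 (it satisfies condition A1, it has owner permission, it is granted): it satisfies condition C.
By R17 (it has marker J1): it is from a trusted device.
By R26 (it satisfies condition A): it is in category K.
By R27 (it satisfies condition C, it has marker D): it is read-only.
By R28 (it meets criterion U1, it has an expired credential): it has attribute B1.
By R31 (it is from a trusted device, it is classified as Z): it is tagged M1.
By R33 (it has attribute B1, it meets criterion W1): it is classified as V1.
By R14 (it is in category K, it is tagged N1): it is in category C1.
By R22 (it is tagged M1, it is in state D1, it is in category C1): it has attribute H.
By R23 (it is read-only): it is authenticated.
By R25 (it is authenticated, it meets criterion L1): it is in category T1.
By R10 (it has attribute H, it is classified as Y, it is classified as V1): it has attribute J.
By R9 (it is in category T1, it has attribute J): it is rate-limited.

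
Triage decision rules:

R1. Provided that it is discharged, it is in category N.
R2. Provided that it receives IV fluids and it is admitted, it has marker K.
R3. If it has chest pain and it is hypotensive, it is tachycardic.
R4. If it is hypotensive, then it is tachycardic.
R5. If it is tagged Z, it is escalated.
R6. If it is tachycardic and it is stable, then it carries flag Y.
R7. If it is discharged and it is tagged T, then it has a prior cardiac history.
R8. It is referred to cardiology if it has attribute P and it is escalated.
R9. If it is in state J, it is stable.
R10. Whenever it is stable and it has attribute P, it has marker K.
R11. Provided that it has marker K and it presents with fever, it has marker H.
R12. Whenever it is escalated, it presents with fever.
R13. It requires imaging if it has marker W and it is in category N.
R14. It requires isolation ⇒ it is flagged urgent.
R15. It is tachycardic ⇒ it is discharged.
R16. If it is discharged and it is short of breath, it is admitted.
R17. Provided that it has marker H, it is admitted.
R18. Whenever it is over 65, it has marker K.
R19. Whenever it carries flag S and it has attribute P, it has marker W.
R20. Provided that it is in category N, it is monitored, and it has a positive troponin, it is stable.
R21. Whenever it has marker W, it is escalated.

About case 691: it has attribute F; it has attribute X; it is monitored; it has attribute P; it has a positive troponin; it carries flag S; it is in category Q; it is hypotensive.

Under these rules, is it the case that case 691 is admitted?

By R4 (it is hypotensive): it is tachycardic.
By R15 (it is tachycardic): it is discharged.
By R19 (it carries flag S, it has attribute P): it has marker W.
By R21 (it has marker W): it is escalated.
By R1 (it is discharged): it is in category N.
By R12 (it is escalated): it presents with fever.
By R20 (it is in category N, it is monitored, it has a positive troponin): it is stable.
By R10 (it is stable, it has attribute P): it has marker K.
By R11 (it has marker K, it presents with fever): it has marker H.
By R17 (it has marker H): it is admitted.

Yes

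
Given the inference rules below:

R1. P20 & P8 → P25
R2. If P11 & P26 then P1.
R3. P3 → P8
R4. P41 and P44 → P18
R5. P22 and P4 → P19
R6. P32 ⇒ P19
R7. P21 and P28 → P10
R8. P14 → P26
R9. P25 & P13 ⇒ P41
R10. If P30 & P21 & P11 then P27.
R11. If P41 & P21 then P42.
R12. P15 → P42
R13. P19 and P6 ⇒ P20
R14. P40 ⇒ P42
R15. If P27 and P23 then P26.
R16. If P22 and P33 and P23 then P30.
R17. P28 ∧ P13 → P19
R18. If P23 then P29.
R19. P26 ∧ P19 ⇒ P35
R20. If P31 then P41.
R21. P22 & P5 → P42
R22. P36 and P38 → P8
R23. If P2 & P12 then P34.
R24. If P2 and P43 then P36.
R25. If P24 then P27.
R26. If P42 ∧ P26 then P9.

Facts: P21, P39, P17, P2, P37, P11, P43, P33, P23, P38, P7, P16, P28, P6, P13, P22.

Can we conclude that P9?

P30  (by R16: P22, P33, P23)
P19  (by R17: P28, P13)
P36  (by R24: P2, P43)
P27  (by R10: P30, P21, P11)
P20  (by R13: P19, P6)
P26  (by R15: P27, P23)
P8  (by R22: P36, P38)
P25  (by R1: P20, P8)
P41  (by R9: P25, P13)
P42  (by R11: P41, P21)
P9  (by R26: P42, P26)

Yes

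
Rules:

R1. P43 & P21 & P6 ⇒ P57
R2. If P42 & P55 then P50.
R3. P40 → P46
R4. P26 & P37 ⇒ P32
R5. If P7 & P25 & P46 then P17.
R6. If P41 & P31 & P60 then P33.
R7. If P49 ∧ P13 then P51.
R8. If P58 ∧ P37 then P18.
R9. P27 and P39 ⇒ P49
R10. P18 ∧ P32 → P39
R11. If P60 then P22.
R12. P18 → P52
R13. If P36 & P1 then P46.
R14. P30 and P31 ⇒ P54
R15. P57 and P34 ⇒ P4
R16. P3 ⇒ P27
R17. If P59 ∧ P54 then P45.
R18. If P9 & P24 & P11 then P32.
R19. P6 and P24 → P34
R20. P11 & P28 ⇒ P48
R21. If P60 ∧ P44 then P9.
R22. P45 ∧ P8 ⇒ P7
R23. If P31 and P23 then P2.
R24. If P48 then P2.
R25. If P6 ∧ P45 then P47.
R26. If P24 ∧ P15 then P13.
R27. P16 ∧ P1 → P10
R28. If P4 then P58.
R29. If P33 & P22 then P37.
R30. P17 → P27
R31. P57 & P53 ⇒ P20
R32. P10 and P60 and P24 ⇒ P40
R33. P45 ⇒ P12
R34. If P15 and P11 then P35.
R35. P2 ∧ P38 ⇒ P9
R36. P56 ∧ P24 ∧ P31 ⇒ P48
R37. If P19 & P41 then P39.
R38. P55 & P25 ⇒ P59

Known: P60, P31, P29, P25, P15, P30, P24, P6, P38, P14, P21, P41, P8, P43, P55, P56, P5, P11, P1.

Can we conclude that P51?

No

Forward chaining from the given facts derives: P57, P33, P22, P54, P34, P13, P37, P35, P48, P59, P4, P45, P7, P2, P47, P58, P12, P9, P18, P52, P32, P39.
The only rule concluding P51 is R7, which needs P49; that is never established.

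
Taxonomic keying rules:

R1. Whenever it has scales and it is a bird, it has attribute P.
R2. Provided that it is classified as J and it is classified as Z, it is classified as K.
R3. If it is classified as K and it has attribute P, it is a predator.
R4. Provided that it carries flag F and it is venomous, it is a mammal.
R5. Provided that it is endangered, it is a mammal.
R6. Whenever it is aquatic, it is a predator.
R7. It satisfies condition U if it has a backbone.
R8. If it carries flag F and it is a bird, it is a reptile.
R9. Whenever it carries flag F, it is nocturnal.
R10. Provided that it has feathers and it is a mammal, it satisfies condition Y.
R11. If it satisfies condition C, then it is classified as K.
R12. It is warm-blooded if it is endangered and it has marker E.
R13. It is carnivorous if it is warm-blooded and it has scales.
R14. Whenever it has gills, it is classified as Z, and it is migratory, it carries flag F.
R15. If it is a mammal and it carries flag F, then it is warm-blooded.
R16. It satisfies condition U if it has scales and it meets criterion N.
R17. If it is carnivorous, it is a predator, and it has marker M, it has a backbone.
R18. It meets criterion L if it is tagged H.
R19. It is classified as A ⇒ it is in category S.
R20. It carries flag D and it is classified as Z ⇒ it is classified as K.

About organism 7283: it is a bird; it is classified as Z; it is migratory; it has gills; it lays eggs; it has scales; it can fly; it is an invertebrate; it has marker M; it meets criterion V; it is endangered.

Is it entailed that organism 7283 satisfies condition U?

No

Forward chaining from the given facts derives: has attribute P, is a mammal, carries flag F, is warm-blooded, is a reptile, is nocturnal, is carnivorous.
Rules concluding "it satisfies condition U": R7 needs "it has a backbone"; R16 needs "it meets criterion N" — none of these are established.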